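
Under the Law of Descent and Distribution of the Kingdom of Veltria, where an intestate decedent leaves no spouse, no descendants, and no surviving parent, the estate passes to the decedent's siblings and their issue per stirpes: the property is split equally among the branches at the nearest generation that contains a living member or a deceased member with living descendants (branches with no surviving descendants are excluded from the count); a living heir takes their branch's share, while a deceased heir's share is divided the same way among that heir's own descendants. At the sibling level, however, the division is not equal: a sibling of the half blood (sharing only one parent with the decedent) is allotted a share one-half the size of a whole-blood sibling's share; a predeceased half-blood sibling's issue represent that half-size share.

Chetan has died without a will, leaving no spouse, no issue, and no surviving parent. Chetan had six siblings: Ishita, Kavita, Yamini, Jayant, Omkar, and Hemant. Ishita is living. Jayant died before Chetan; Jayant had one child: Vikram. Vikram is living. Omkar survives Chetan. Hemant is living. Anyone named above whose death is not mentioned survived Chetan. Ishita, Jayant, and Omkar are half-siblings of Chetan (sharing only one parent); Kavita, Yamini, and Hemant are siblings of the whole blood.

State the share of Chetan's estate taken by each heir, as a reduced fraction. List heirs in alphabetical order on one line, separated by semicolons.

No spouse, descendants, or parent survives, so the estate passes to Chetan's siblings per stirpes.
Half-blood siblings count for one-half the weight of whole-blood siblings at the initial division.
Dividing 1 in proportion to weights (total weight 9/2): Ishita (weight 1/2) → 1/9; Kavita (weight 1) → 2/9; Yamini (weight 1) → 2/9; Jayant (weight 1/2) → 1/9; Omkar (weight 1/2) → 1/9; Hemant (weight 1) → 2/9.
Ishita is living and takes 1/9.
Kavita is living and takes 2/9.
Yamini is living and takes 2/9.
Jayant predeceased; the 1/9 allotted to Jayant's branch passes to Jayant's issue by representation.
Vikram is the sole taker at this level and receives the full 1/9.
Omkar is living and takes 1/9.
Hemant is living and takes 2/9.

Hemant 2/9; Ishita 1/9; Kavita 2/9; Omkar 1/9; Vikram 1/9; Yamini 2/9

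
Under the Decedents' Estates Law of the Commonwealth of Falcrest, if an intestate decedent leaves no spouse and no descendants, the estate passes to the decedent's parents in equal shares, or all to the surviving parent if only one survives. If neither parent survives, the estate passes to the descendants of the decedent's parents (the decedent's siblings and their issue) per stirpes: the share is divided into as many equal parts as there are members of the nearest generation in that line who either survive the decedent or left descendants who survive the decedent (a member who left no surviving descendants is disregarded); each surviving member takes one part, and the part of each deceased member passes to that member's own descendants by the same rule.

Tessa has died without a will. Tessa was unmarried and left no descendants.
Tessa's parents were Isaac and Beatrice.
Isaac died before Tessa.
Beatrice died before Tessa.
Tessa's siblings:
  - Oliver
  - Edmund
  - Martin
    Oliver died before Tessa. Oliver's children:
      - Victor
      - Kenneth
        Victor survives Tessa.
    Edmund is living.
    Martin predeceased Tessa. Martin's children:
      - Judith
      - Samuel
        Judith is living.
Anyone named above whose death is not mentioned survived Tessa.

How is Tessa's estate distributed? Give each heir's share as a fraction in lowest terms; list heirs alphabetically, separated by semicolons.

Edmund 1/3; Judith 1/6; Kenneth 1/6; Samuel 1/6; Victor 1/6

Neither parent survives and there are no descendants, so the estate passes to Tessa's siblings and their issue per stirpes.
The estate is divided into 3 equal shares of 1/3 among Oliver, Edmund, Martin.
Oliver predeceased; the 1/3 allotted to Oliver's branch passes to Oliver's issue by representation.
The 1/3 is divided into 2 equal shares of 1/6 among Victor, Kenneth.
Victor is living and takes 1/6.
Kenneth is living and takes 1/6.
Edmund is living and takes 1/3.
Martin predeceased; the 1/3 allotted to Martin's branch passes to Martin's issue by representation.
The 1/3 is divided into 2 equal shares of 1/6 among Judith, Samuel.
Judith is living and takes 1/6.
Samuel is living and takes 1/6.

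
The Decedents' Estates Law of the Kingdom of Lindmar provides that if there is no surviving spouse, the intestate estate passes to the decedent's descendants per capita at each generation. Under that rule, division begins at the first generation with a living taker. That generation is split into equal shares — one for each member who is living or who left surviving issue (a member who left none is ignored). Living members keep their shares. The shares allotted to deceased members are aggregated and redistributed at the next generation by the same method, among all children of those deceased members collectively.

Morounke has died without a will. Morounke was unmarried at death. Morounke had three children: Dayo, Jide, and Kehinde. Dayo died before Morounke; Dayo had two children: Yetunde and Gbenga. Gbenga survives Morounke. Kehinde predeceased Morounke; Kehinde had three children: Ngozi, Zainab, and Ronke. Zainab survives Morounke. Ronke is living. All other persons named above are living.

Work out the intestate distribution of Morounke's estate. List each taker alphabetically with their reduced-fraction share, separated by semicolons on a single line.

There is no surviving spouse, so the entire estate passes to Morounke's descendants per capita at each generation.
At generation 1 (Dayo, Jide, Kehinde) there are 3 shares of (1)/3 = 1/3 each.
Living: Jide — each takes 1/3.
Deceased: Dayo and Kehinde. Their combined 2/3 is pooled and carried to generation 2.
At generation 2 (Yetunde, Gbenga, Ngozi, Zainab, Ronke) there are 5 shares of (2/3)/5 = 2/15 each.
Living: Yetunde, Gbenga, Ngozi, Zainab, and Ronke — each takes 2/15.

Gbenga 2/15; Jide 1/3; Ngozi 2/15; Ronke 2/15; Yetunde 2/15; Zainab 2/15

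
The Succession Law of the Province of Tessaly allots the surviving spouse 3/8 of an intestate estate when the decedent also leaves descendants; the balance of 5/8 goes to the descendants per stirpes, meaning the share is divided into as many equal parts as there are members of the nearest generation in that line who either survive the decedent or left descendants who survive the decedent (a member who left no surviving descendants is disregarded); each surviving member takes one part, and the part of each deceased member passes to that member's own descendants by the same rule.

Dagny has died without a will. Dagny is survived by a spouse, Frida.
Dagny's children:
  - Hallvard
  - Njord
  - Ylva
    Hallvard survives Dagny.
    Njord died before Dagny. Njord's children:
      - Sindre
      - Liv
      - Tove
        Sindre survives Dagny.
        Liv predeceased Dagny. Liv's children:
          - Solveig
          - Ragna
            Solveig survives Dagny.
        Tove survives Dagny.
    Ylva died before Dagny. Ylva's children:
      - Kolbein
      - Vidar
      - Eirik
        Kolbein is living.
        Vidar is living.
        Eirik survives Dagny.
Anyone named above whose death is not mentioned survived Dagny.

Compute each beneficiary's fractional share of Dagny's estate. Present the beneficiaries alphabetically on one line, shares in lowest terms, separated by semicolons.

Eirik 5/72; Frida 3/8; Hallvard 5/24; Kolbein 5/72; Ragna 5/144; Sindre 5/72; Solveig 5/144; Tove 5/72; Vidar 5/72

Frida, as surviving spouse, takes 3/8.
The remaining 5/8 passes to Dagny's descendants per stirpes.
The 5/8 is divided into 3 equal shares of 5/24 among Hallvard, Njord, Ylva.
Hallvard is living and takes 5/24.
Njord predeceased; the 5/24 allotted to Njord's branch passes to Njord's issue by representation.
The 5/24 is divided into 3 equal shares of 5/72 among Sindre, Liv, Tove.
Sindre is living and takes 5/72.
Liv predeceased; the 5/72 allotted to Liv's branch passes to Liv's issue by representation.
The 5/72 is divided into 2 equal shares of 5/144 among Solveig, Ragna.
Solveig is living and takes 5/144.
Ragna is living and takes 5/144.
Tove is living and takes 5/72.
Ylva predeceased; the 5/24 allotted to Ylva's branch passes to Ylva's issue by representation.
The 5/24 is divided into 3 equal shares of 5/72 among Kolbein, Vidar, Eirik.
Kolbein is living and takes 5/72.
Vidar is living and takes 5/72.
Eirik is living and takes 5/72.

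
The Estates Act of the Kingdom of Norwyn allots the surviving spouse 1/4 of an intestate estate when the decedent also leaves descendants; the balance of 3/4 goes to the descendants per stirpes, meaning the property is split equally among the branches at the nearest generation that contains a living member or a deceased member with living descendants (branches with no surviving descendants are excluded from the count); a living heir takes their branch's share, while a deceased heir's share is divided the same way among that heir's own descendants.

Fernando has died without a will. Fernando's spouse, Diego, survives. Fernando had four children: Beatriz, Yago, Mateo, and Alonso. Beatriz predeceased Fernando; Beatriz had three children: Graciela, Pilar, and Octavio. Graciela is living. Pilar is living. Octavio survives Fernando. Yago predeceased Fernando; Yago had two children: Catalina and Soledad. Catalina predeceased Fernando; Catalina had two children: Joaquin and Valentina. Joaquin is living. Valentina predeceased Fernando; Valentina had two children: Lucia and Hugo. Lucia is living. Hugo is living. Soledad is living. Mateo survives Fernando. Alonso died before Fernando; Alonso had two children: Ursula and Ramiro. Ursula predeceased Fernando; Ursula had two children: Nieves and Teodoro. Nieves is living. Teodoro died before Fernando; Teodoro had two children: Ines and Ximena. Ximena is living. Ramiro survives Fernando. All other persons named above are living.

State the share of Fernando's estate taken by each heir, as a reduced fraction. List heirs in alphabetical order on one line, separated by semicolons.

Diego, as surviving spouse, takes 1/4.
The remaining 3/4 passes to Fernando's descendants per stirpes.
The 3/4 is divided into 4 equal shares of 3/16 among Beatriz, Yago, Mateo, Alonso.
Beatriz predeceased; the 3/16 allotted to Beatriz's branch passes to Beatriz's issue by representation.
The 3/16 is divided into 3 equal shares of 1/16 among Graciela, Pilar, Octavio.
Graciela is living and takes 1/16.
Pilar is living and takes 1/16.
Octavio is living and takes 1/16.
Yago predeceased; the 3/16 allotted to Yago's branch passes to Yago's issue by representation.
The 3/16 is divided into 2 equal shares of 3/32 among Catalina, Soledad.
Catalina predeceased; the 3/32 allotted to Catalina's branch passes to Catalina's issue by representation.
The 3/32 is divided into 2 equal shares of 3/64 among Joaquin, Valentina.
Joaquin is living and takes 3/64.
Valentina predeceased; the 3/64 allotted to Valentina's branch passes to Valentina's issue by representation.
The 3/64 is divided into 2 equal shares of 3/128 among Lucia, Hugo.
Lucia is living and takes 3/128.
Hugo is living and takes 3/128.
Soledad is living and takes 3/32.
Mateo is living and takes 3/16.
Alonso predeceased; the 3/16 allotted to Alonso's branch passes to Alonso's issue by representation.
The 3/16 is divided into 2 equal shares of 3/32 among Ursula, Ramiro.
Ursula predeceased; the 3/32 allotted to Ursula's branch passes to Ursula's issue by representation.
The 3/32 is divided into 2 equal shares of 3/64 among Nieves, Teodoro.
Nieves is living and takes 3/64.
Teodoro predeceased; the 3/64 allotted to Teodoro's branch passes to Teodoro's issue by representation.
The 3/64 is divided into 2 equal shares of 3/128 among Ines, Ximena.
Ines is living and takes 3/128.
Ximena is living and takes 3/128.
Ramiro is living and takes 3/32.

Diego 1/4; Graciela 1/16; Hugo 3/128; Ines 3/128; Joaquin 3/64; Lucia 3/128; Mateo 3/16; Nieves 3/64; Octavio 1/16; Pilar 1/16; Ramiro 3/32; Soledad 3/32; Ximena 3/128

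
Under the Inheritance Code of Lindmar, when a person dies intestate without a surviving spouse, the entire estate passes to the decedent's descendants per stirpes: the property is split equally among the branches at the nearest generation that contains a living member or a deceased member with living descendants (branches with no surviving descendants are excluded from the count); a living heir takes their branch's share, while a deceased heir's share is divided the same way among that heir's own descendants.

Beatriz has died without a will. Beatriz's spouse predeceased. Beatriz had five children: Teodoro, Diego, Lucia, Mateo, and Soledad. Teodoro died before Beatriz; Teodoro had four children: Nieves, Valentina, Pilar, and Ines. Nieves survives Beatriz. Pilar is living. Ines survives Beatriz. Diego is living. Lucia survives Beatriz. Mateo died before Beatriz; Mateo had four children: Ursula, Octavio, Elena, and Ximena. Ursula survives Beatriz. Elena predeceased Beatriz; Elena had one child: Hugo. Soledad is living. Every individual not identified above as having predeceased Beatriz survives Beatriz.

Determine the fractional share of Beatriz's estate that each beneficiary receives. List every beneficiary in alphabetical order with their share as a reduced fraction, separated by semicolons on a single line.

There is no surviving spouse, so the entire estate passes to Beatriz's descendants per stirpes.
The estate is divided into 5 equal shares of 1/5 among Teodoro, Diego, Lucia, Mateo, Soledad.
Teodoro predeceased; the 1/5 allotted to Teodoro's branch passes to Teodoro's issue by representation.
The 1/5 is divided into 4 equal shares of 1/20 among Nieves, Valentina, Pilar, Ines.
Nieves is living and takes 1/20.
Valentina is living and takes 1/20.
Pilar is living and takes 1/20.
Ines is living and takes 1/20.
Diego is living and takes 1/5.
Lucia is living and takes 1/5.
Mateo predeceased; the 1/5 allotted to Mateo's branch passes to Mateo's issue by representation.
The 1/5 is divided into 4 equal shares of 1/20 among Ursula, Octavio, Elena, Ximena.
Ursula is living and takes 1/20.
Octavio is living and takes 1/20.
Elena predeceased; the 1/20 allotted to Elena's branch passes to Elena's issue by representation.
Hugo is the sole taker at this level and receives the full 1/20.
Ximena is living and takes 1/20.
Soledad is living and takes 1/5.

Diego 1/5; Hugo 1/20; Ines 1/20; Lucia 1/5; Nieves 1/20; Octavio 1/20; Pilar 1/20; Soledad 1/5; Ursula 1/20; Valentina 1/20; Ximena 1/20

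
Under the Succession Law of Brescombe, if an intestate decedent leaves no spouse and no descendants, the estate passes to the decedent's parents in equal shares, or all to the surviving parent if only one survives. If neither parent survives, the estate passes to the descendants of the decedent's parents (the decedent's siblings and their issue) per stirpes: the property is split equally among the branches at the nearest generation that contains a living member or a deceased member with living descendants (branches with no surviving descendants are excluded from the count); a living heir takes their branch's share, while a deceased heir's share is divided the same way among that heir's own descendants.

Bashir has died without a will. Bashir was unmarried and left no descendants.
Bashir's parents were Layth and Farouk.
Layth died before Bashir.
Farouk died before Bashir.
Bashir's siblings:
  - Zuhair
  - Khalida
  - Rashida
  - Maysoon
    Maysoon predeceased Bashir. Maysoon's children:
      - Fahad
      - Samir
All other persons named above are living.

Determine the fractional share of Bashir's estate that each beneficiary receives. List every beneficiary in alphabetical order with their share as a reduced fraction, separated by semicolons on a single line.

Fahad 1/8; Khalida 1/4; Rashida 1/4; Samir 1/8; Zuhair 1/4

Neither parent survives and there are no descendants, so the estate passes to Bashir's siblings and their issue per stirpes.
The estate is divided into 4 equal shares of 1/4 among Zuhair, Khalida, Rashida, Maysoon.
Zuhair is living and takes 1/4.
Khalida is living and takes 1/4.
Rashida is living and takes 1/4.
Maysoon predeceased; the 1/4 allotted to Maysoon's branch passes to Maysoon's issue by representation.
The 1/4 is divided into 2 equal shares of 1/8 among Fahad, Samir.
Fahad is living and takes 1/8.
Samir is living and takes 1/8.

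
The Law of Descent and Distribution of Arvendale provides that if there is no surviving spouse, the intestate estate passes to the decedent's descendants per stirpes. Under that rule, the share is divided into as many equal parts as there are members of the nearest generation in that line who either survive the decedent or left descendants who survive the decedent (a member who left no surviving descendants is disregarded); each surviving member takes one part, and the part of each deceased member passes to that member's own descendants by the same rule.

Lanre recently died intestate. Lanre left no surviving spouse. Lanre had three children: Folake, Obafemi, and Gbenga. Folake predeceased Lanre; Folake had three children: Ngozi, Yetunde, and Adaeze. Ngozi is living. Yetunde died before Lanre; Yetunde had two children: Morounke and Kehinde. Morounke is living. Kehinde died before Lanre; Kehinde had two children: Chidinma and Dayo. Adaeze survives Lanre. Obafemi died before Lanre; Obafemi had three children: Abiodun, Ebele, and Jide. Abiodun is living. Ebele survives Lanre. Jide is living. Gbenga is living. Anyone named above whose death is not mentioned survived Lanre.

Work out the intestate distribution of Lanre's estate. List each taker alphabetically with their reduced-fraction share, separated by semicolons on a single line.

There is no surviving spouse, so the entire estate passes to Lanre's descendants per stirpes.
The estate is divided into 3 equal shares of 1/3 among Folake, Obafemi, Gbenga.
Folake predeceased; the 1/3 allotted to Folake's branch passes to Folake's issue by representation.
The 1/3 is divided into 3 equal shares of 1/9 among Ngozi, Yetunde, Adaeze.
Ngozi is living and takes 1/9.
Yetunde predeceased; the 1/9 allotted to Yetunde's branch passes to Yetunde's issue by representation.
The 1/9 is divided into 2 equal shares of 1/18 among Morounke, Kehinde.
Morounke is living and takes 1/18.
Kehinde predeceased; the 1/18 allotted to Kehinde's branch passes to Kehinde's issue by representation.
The 1/18 is divided into 2 equal shares of 1/36 among Chidinma, Dayo.
Chidinma is living and takes 1/36.
Dayo is living and takes 1/36.
Adaeze is living and takes 1/9.
Obafemi predeceased; the 1/3 allotted to Obafemi's branch passes to Obafemi's issue by representation.
The 1/3 is divided into 3 equal shares of 1/9 among Abiodun, Ebele, Jide.
Abiodun is living and takes 1/9.
Ebele is living and takes 1/9.
Jide is living and takes 1/9.
Gbenga is living and takes 1/3.

Abiodun 1/9; Adaeze 1/9; Chidinma 1/36; Dayo 1/36; Ebele 1/9; Gbenga 1/3; Jide 1/9; Morounke 1/18; Ngozi 1/9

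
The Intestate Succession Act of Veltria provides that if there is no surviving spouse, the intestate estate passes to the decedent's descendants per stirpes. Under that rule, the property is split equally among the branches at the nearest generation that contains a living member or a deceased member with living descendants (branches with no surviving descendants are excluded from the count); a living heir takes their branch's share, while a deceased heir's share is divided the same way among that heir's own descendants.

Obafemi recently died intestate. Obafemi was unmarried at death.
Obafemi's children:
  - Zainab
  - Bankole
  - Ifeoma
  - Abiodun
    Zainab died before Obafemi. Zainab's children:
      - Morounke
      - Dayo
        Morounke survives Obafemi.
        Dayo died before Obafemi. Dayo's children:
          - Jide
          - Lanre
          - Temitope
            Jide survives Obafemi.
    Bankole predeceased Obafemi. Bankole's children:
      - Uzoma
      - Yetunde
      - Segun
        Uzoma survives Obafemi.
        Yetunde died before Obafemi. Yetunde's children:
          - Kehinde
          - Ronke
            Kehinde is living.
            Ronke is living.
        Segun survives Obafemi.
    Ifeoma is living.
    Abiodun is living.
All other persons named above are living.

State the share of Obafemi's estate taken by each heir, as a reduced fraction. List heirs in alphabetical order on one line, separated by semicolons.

Abiodun 1/4; Ifeoma 1/4; Jide 1/24; Kehinde 1/24; Lanre 1/24; Morounke 1/8; Ronke 1/24; Segun 1/12; Temitope 1/24; Uzoma 1/12

There is no surviving spouse, so the entire estate passes to Obafemi's descendants per stirpes.
The estate is divided into 4 equal shares of 1/4 among Zainab, Bankole, Ifeoma, Abiodun.
Zainab predeceased; the 1/4 allotted to Zainab's branch passes to Zainab's issue by representation.
The 1/4 is divided into 2 equal shares of 1/8 among Morounke, Dayo.
Morounke is living and takes 1/8.
Dayo predeceased; the 1/8 allotted to Dayo's branch passes to Dayo's issue by representation.
The 1/8 is divided into 3 equal shares of 1/24 among Jide, Lanre, Temitope.
Jide is living and takes 1/24.
Lanre is living and takes 1/24.
Temitope is living and takes 1/24.
Bankole predeceased; the 1/4 allotted to Bankole's branch passes to Bankole's issue by representation.
The 1/4 is divided into 3 equal shares of 1/12 among Uzoma, Yetunde, Segun.
Uzoma is living and takes 1/12.
Yetunde predeceased; the 1/12 allotted to Yetunde's branch passes to Yetunde's issue by representation.
The 1/12 is divided into 2 equal shares of 1/24 among Kehinde, Ronke.
Kehinde is living and takes 1/24.
Ronke is living and takes 1/24.
Segun is living and takes 1/12.
Ifeoma is living and takes 1/4.
Abiodun is living and takes 1/4.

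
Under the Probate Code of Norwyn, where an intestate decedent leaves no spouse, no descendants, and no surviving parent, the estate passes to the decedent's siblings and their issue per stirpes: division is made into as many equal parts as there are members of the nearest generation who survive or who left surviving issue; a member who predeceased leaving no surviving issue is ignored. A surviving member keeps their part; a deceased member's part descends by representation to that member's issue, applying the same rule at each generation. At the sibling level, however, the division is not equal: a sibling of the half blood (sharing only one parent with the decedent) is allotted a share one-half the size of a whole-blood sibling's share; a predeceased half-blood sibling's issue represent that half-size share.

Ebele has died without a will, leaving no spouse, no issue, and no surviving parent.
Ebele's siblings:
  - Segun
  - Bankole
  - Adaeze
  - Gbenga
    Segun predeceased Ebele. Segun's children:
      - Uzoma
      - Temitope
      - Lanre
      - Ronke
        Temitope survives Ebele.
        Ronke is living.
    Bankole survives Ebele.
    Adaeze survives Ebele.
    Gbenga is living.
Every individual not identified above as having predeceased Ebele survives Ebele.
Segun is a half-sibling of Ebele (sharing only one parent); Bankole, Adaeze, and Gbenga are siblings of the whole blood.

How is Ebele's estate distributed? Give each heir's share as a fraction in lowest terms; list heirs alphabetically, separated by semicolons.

Adaeze 2/7; Bankole 2/7; Gbenga 2/7; Lanre 1/28; Ronke 1/28; Temitope 1/28; Uzoma 1/28

No spouse, descendants, or parent survives, so the estate passes to Ebele's siblings per stirpes.
Half-blood siblings count for one-half the weight of whole-blood siblings at the initial division.
Dividing 1 in proportion to weights (total weight 7/2): Segun (weight 1/2) → 1/7; Bankole (weight 1) → 2/7; Adaeze (weight 1) → 2/7; Gbenga (weight 1) → 2/7.
Segun predeceased; the 1/7 allotted to Segun's branch passes to Segun's issue by representation.
The 1/7 is divided into 4 equal shares of 1/28 among Uzoma, Temitope, Lanre, Ronke.
Uzoma is living and takes 1/28.
Temitope is living and takes 1/28.
Lanre is living and takes 1/28.
Ronke is living and takes 1/28.
Bankole is living and takes 2/7.
Adaeze is living and takes 2/7.
Gbenga is living and takes 2/7.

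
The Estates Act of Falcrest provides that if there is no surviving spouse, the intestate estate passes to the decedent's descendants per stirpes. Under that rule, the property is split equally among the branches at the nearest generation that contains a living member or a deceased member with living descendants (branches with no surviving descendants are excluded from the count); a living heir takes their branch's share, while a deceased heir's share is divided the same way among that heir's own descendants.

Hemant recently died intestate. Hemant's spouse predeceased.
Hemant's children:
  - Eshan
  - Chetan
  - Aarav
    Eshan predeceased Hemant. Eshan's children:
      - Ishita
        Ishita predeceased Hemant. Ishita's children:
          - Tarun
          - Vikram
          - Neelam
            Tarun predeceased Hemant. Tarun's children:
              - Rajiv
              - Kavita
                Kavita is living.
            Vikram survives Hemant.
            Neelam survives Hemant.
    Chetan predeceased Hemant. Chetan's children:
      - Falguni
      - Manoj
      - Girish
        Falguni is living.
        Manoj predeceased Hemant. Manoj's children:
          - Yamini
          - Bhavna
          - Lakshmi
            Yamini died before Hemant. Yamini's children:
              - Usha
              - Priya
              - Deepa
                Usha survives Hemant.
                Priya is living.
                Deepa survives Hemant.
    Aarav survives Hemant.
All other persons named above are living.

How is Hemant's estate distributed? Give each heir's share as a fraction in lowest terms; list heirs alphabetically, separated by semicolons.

There is no surviving spouse, so the entire estate passes to Hemant's descendants per stirpes.
The estate is divided into 3 equal shares of 1/3 among Eshan, Chetan, Aarav.
Eshan predeceased; the 1/3 allotted to Eshan's branch passes to Eshan's issue by representation.
Ishita's line is the sole branch at this level, so the full 1/3 passes to Ishita's issue by representation.
The 1/3 is divided into 3 equal shares of 1/9 among Tarun, Vikram, Neelam.
Tarun predeceased; the 1/9 allotted to Tarun's branch passes to Tarun's issue by representation.
The 1/9 is divided into 2 equal shares of 1/18 among Rajiv, Kavita.
Rajiv is living and takes 1/18.
Kavita is living and takes 1/18.
Vikram is living and takes 1/9.
Neelam is living and takes 1/9.
Chetan predeceased; the 1/3 allotted to Chetan's branch passes to Chetan's issue by representation.
The 1/3 is divided into 3 equal shares of 1/9 among Falguni, Manoj, Girish.
Falguni is living and takes 1/9.
Manoj predeceased; the 1/9 allotted to Manoj's branch passes to Manoj's issue by representation.
The 1/9 is divided into 3 equal shares of 1/27 among Yamini, Bhavna, Lakshmi.
Yamini predeceased; the 1/27 allotted to Yamini's branch passes to Yamini's issue by representation.
The 1/27 is divided into 3 equal shares of 1/81 among Usha, Priya, Deepa.
Usha is living and takes 1/81.
Priya is living and takes 1/81.
Deepa is living and takes 1/81.
Bhavna is living and takes 1/27.
Lakshmi is living and takes 1/27.
Girish is living and takes 1/9.
Aarav is living and takes 1/3.

Aarav 1/3; Bhavna 1/27; Deepa 1/81; Falguni 1/9; Girish 1/9; Kavita 1/18; Lakshmi 1/27; Neelam 1/9; Priya 1/81; Rajiv 1/18; Usha 1/81; Vikram 1/9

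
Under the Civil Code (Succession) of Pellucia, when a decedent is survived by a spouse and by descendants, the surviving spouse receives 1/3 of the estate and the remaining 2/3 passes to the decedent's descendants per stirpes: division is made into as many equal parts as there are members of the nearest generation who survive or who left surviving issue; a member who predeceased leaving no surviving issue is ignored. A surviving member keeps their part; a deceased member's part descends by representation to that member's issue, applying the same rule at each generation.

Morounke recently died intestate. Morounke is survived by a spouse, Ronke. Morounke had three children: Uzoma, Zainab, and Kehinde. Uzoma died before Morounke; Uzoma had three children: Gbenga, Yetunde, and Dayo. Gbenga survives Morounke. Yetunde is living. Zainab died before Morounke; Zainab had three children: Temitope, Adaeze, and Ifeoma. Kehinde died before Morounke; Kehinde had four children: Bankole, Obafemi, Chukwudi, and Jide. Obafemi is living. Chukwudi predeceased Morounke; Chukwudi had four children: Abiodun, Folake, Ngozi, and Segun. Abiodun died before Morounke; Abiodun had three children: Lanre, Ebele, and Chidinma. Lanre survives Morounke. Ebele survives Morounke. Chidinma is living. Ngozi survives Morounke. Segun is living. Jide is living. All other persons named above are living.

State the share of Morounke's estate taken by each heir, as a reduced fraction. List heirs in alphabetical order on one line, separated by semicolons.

Ronke, as surviving spouse, takes 1/3.
The remaining 2/3 passes to Morounke's descendants per stirpes.
The 2/3 is divided into 3 equal shares of 2/9 among Uzoma, Zainab, Kehinde.
Uzoma predeceased; the 2/9 allotted to Uzoma's branch passes to Uzoma's issue by representation.
The 2/9 is divided into 3 equal shares of 2/27 among Gbenga, Yetunde, Dayo.
Gbenga is living and takes 2/27.
Yetunde is living and takes 2/27.
Dayo is living and takes 2/27.
Zainab predeceased; the 2/9 allotted to Zainab's branch passes to Zainab's issue by representation.
The 2/9 is divided into 3 equal shares of 2/27 among Temitope, Adaeze, Ifeoma.
Temitope is living and takes 2/27.
Adaeze is living and takes 2/27.
Ifeoma is living and takes 2/27.
Kehinde predeceased; the 2/9 allotted to Kehinde's branch passes to Kehinde's issue by representation.
The 2/9 is divided into 4 equal shares of 1/18 among Bankole, Obafemi, Chukwudi, Jide.
Bankole is living and takes 1/18.
Obafemi is living and takes 1/18.
Chukwudi predeceased; the 1/18 allotted to Chukwudi's branch passes to Chukwudi's issue by representation.
The 1/18 is divided into 4 equal shares of 1/72 among Abiodun, Folake, Ngozi, Segun.
Abiodun predeceased; the 1/72 allotted to Abiodun's branch passes to Abiodun's issue by representation.
The 1/72 is divided into 3 equal shares of 1/216 among Lanre, Ebele, Chidinma.
Lanre is living and takes 1/216.
Ebele is living and takes 1/216.
Chidinma is living and takes 1/216.
Folake is living and takes 1/72.
Ngozi is living and takes 1/72.
Segun is living and takes 1/72.
Jide is living and takes 1/18.

Adaeze 2/27; Bankole 1/18; Chidinma 1/216; Dayo 2/27; Ebele 1/216; Folake 1/72; Gbenga 2/27; Ifeoma 2/27; Jide 1/18; Lanre 1/216; Ngozi 1/72; Obafemi 1/18; Ronke 1/3; Segun 1/72; Temitope 2/27; Yetunde 2/27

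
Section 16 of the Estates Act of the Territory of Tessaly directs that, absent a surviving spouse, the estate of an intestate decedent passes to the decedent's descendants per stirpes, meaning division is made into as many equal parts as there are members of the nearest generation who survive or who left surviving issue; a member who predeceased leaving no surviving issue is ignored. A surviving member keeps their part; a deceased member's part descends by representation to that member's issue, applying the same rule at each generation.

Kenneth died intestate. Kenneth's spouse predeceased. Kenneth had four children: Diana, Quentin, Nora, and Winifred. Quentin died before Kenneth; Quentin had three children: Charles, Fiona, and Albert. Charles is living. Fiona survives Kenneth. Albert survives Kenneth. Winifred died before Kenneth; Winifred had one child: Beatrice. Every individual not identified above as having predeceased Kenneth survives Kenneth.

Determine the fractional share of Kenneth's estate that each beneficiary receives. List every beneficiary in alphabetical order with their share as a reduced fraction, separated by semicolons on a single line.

Albert 1/12; Beatrice 1/4; Charles 1/12; Diana 1/4; Fiona 1/12; Nora 1/4

There is no surviving spouse, so the entire estate passes to Kenneth's descendants per stirpes.
The estate is divided into 4 equal shares of 1/4 among Diana, Quentin, Nora, Winifred.
Diana is living and takes 1/4.
Quentin predeceased; the 1/4 allotted to Quentin's branch passes to Quentin's issue by representation.
The 1/4 is divided into 3 equal shares of 1/12 among Charles, Fiona, Albert.
Charles is living and takes 1/12.
Fiona is living and takes 1/12.
Albert is living and takes 1/12.
Nora is living and takes 1/4.
Winifred predeceased; the 1/4 allotted to Winifred's branch passes to Winifred's issue by representation.
Beatrice is the sole taker at this level and receives the full 1/4.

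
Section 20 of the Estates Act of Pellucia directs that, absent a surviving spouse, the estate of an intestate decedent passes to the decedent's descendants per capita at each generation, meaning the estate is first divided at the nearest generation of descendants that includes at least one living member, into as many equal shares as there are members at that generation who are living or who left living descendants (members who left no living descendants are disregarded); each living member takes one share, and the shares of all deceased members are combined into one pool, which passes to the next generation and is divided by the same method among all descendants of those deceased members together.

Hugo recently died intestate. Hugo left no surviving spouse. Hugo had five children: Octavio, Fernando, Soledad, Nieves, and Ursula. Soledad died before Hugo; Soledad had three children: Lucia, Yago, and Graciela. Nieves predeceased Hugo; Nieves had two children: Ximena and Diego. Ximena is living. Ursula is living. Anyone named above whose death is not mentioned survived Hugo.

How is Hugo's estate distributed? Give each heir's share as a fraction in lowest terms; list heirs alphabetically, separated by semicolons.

There is no surviving spouse, so the entire estate passes to Hugo's descendants per capita at each generation.
At generation 1 (Octavio, Fernando, Soledad, Nieves, Ursula) there are 5 shares of (1)/5 = 1/5 each.
Living: Octavio, Fernando, and Ursula — each takes 1/5.
Deceased: Soledad and Nieves. Their combined 2/5 is pooled and carried to generation 2.
At generation 2 (Lucia, Yago, Graciela, Ximena, Diego) there are 5 shares of (2/5)/5 = 2/25 each.
Living: Lucia, Yago, Graciela, Ximena, and Diego — each takes 2/25.

Diego 2/25; Fernando 1/5; Graciela 2/25; Lucia 2/25; Octavio 1/5; Ursula 1/5; Ximena 2/25; Yago 2/25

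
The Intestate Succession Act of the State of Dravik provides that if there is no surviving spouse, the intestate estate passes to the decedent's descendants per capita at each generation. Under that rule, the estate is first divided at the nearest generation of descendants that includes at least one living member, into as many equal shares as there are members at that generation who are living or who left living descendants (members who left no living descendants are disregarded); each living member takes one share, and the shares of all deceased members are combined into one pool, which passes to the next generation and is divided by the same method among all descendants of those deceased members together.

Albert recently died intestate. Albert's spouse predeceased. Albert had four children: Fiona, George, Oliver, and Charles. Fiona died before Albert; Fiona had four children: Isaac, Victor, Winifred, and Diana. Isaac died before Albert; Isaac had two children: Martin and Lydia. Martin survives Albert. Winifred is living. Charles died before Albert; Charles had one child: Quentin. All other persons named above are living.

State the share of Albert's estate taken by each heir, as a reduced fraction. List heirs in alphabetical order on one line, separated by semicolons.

Diana 1/10; George 1/4; Lydia 1/20; Martin 1/20; Oliver 1/4; Quentin 1/10; Victor 1/10; Winifred 1/10

There is no surviving spouse, so the entire estate passes to Albert's descendants per capita at each generation.
At generation 1 (Fiona, George, Oliver, Charles) there are 4 shares of (1)/4 = 1/4 each.
Living: George and Oliver — each takes 1/4.
Deceased: Fiona and Charles. Their combined 1/2 is pooled and carried to generation 2.
At generation 2 (Isaac, Victor, Winifred, Diana, Quentin) there are 5 shares of (1/2)/5 = 1/10 each.
Living: Victor, Winifred, Diana, and Quentin — each takes 1/10.
Deceased: Isaac. That 1/10 share is carried to generation 3.
At generation 3 (Martin, Lydia) there are 2 shares of (1/10)/2 = 1/20 each.
Living: Martin and Lydia — each takes 1/20.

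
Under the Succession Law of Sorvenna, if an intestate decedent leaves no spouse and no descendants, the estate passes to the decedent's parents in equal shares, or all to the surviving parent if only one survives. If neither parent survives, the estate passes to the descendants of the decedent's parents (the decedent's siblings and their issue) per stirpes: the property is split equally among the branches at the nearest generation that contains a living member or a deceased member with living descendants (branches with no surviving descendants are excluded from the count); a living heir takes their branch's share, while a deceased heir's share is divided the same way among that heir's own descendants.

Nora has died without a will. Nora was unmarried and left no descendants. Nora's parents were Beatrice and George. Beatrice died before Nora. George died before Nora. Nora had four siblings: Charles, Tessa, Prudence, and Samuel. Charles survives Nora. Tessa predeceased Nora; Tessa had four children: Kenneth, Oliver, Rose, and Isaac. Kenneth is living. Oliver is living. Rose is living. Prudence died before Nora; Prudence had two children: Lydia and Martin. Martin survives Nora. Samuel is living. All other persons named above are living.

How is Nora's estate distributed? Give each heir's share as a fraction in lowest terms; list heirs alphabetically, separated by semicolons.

Neither parent survives and there are no descendants, so the estate passes to Nora's siblings and their issue per stirpes.
The estate is divided into 4 equal shares of 1/4 among Charles, Tessa, Prudence, Samuel.
Charles is living and takes 1/4.
Tessa predeceased; the 1/4 allotted to Tessa's branch passes to Tessa's issue by representation.
The 1/4 is divided into 4 equal shares of 1/16 among Kenneth, Oliver, Rose, Isaac.
Kenneth is living and takes 1/16.
Oliver is living and takes 1/16.
Rose is living and takes 1/16.
Isaac is living and takes 1/16.
Prudence predeceased; the 1/4 allotted to Prudence's branch passes to Prudence's issue by representation.
The 1/4 is divided into 2 equal shares of 1/8 among Lydia, Martin.
Lydia is living and takes 1/8.
Martin is living and takes 1/8.
Samuel is living and takes 1/4.

Charles 1/4; Isaac 1/16; Kenneth 1/16; Lydia 1/8; Martin 1/8; Oliver 1/16; Rose 1/16; Samuel 1/4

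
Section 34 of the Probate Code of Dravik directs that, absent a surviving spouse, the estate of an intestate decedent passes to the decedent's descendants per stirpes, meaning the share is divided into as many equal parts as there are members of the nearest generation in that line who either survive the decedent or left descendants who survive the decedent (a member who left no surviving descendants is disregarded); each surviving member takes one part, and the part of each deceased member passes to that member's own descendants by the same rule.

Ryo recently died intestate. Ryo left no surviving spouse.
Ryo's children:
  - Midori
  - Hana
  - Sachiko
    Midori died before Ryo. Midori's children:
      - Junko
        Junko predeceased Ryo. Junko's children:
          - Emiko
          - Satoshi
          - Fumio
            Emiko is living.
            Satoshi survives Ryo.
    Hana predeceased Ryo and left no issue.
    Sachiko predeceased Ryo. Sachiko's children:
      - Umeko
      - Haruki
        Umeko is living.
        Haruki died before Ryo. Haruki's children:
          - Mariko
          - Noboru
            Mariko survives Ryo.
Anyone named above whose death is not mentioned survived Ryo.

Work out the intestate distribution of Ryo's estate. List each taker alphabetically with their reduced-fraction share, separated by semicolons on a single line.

There is no surviving spouse, so the entire estate passes to Ryo's descendants per stirpes.
Hana left no surviving issue, so that branch lapses and is disregarded.
The estate is divided into 2 equal shares of 1/2 among Midori, Sachiko.
Midori predeceased; the 1/2 allotted to Midori's branch passes to Midori's issue by representation.
Junko's line is the sole branch at this level, so the full 1/2 passes to Junko's issue by representation.
The 1/2 is divided into 3 equal shares of 1/6 among Emiko, Satoshi, Fumio.
Emiko is living and takes 1/6.
Satoshi is living and takes 1/6.
Fumio is living and takes 1/6.
Sachiko predeceased; the 1/2 allotted to Sachiko's branch passes to Sachiko's issue by representation.
The 1/2 is divided into 2 equal shares of 1/4 among Umeko, Haruki.
Umeko is living and takes 1/4.
Haruki predeceased; the 1/4 allotted to Haruki's branch passes to Haruki's issue by representation.
The 1/4 is divided into 2 equal shares of 1/8 among Mariko, Noboru.
Mariko is living and takes 1/8.
Noboru is living and takes 1/8.

Emiko 1/6; Fumio 1/6; Mariko 1/8; Noboru 1/8; Satoshi 1/6; Umeko 1/4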